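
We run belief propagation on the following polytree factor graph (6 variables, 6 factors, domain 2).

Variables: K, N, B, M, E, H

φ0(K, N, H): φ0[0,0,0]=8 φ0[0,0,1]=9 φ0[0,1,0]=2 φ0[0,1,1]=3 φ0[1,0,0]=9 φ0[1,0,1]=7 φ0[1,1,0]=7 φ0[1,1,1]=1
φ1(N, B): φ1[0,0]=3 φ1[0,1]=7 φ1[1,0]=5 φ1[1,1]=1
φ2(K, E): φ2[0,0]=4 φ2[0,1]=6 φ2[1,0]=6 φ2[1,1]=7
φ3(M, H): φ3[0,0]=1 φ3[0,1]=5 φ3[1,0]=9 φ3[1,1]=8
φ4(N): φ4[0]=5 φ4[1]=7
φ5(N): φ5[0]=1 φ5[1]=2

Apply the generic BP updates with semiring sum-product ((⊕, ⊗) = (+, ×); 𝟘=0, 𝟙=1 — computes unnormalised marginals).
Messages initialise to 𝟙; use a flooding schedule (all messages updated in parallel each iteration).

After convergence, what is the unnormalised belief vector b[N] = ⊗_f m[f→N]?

b[N] = [216150, 140196]

init: all messages = 𝟙 over 2 values
r1 m[φ0→K] = [22, 24]
r1 m[φ0→N] = [33, 13]
r1 m[φ0→H] = [26, 20]
r1 m[φ1→N] = [10, 6]
r1 m[φ1→B] = [8, 8]
r1 m[φ2→K] = [10, 13]
r1 m[φ2→E] = [10, 13]
r1 m[φ3→M] = [6, 17]
r1 m[φ3→H] = [10, 13]
r1 m[φ4→N] = [5, 7]
r1 m[φ5→N] = [1, 2]
r1 m[K→φ0] = [1, 1]
r1 m[K→φ2] = [1, 1]
r1 m[N→φ0] = [1, 1]
r1 m[N→φ1] = [1, 1]
r1 m[N→φ4] = [1, 1]
r1 m[N→φ5] = [1, 1]
r1 m[B→φ1] = [1, 1]
r1 m[M→φ3] = [1, 1]
r1 m[E→φ2] = [1, 1]
r1 m[H→φ0] = [1, 1]
r1 m[H→φ3] = [1, 1]
r2 m[φ0→K] = [22, 24]
r2 m[φ0→N] = [33, 13]
r2 m[φ0→H] = [26, 20]
r2 m[φ1→N] = [10, 6]
r2 m[φ1→B] = [8, 8]
r2 m[φ2→K] = [10, 13]
r2 m[φ2→E] = [10, 13]
r2 m[φ3→M] = [6, 17]
r2 m[φ3→H] = [10, 13]
r2 m[φ4→N] = [5, 7]
r2 m[φ5→N] = [1, 2]
r2 m[K→φ0] = [10, 13]
r2 m[K→φ2] = [22, 24]
r2 m[N→φ0] = [50, 84]
r2 m[N→φ1] = [165, 182]
r2 m[N→φ4] = [330, 156]
r2 m[N→φ5] = [1650, 546]
r2 m[B→φ1] = [1, 1]
r2 m[M→φ3] = [1, 1]
r2 m[E→φ2] = [1, 1]
r2 m[H→φ0] = [10, 13]
r2 m[H→φ3] = [26, 20]
r3 m[φ0→K] = [14806, 16022]
r3 m[φ0→N] = [4323, 1669]
r3 m[φ0→H] = [19174, 12662]
r3 m[φ1→N] = [10, 6]
r3 m[φ1→B] = [1405, 1337]
r3 m[φ2→K] = [10, 13]
r3 m[φ2→E] = [232, 300]
r3 m[φ3→M] = [126, 394]
r3 m[φ3→H] = [10, 13]
r3 m[φ4→N] = [5, 7]
r3 m[φ5→N] = [1, 2]
r3 m[K→φ0] = [10, 13]
r3 m[K→φ2] = [22, 24]
r3 m[N→φ0] = [50, 84]
r3 m[N→φ1] = [165, 182]
r3 m[N→φ4] = [330, 156]
r3 m[N→φ5] = [1650, 546]
r3 m[B→φ1] = [1, 1]
r3 m[M→φ3] = [1, 1]
r3 m[E→φ2] = [1, 1]
r3 m[H→φ0] = [10, 13]
r3 m[H→φ3] = [26, 20]
r4 m[φ0→K] = [14806, 16022]
r4 m[φ0→N] = [4323, 1669]
r4 m[φ0→H] = [19174, 12662]
r4 m[φ1→N] = [10, 6]
r4 m[φ1→B] = [1405, 1337]
r4 m[φ2→K] = [10, 13]
r4 m[φ2→E] = [232, 300]
r4 m[φ3→M] = [126, 394]
r4 m[φ3→H] = [10, 13]
r4 m[φ4→N] = [5, 7]
r4 m[φ5→N] = [1, 2]
r4 m[K→φ0] = [10, 13]
r4 m[K→φ2] = [14806, 16022]
r4 m[N→φ0] = [50, 84]
r4 m[N→φ1] = [21615, 23366]
r4 m[N→φ4] = [43230, 20028]
r4 m[N→φ5] = [216150, 70098]
r4 m[B→φ1] = [1, 1]
r4 m[M→φ3] = [1, 1]
r4 m[E→φ2] = [1, 1]
r4 m[H→φ0] = [10, 13]
r4 m[H→φ3] = [19174, 12662]
r5 m[φ0→K] = [14806, 16022]
r5 m[φ0→N] = [4323, 1669]
r5 m[φ0→H] = [19174, 12662]
r5 m[φ1→N] = [10, 6]
r5 m[φ1→B] = [181675, 174671]
r5 m[φ2→K] = [10, 13]
r5 m[φ2→E] = [155356, 200990]
r5 m[φ3→M] = [82484, 273862]
r5 m[φ3→H] = [10, 13]
r5 m[φ4→N] = [5, 7]
r5 m[φ5→N] = [1, 2]
r5 m[K→φ0] = [10, 13]
r5 m[K→φ2] = [14806, 16022]
r5 m[N→φ0] = [50, 84]
r5 m[N→φ1] = [21615, 23366]
r5 m[N→φ4] = [43230, 20028]
r5 m[N→φ5] = [216150, 70098]
r5 m[B→φ1] = [1, 1]
r5 m[M→φ3] = [1, 1]
r5 m[E→φ2] = [1, 1]
r5 m[H→φ0] = [10, 13]
r5 m[H→φ3] = [19174, 12662]
r6 m[φ0→K] = [14806, 16022]
r6 m[φ0→N] = [4323, 1669]
r6 m[φ0→H] = [19174, 12662]
r6 m[φ1→N] = [10, 6]
r6 m[φ1→B] = [181675, 174671]
r6 m[φ2→K] = [10, 13]
r6 m[φ2→E] = [155356, 200990]
r6 m[φ3→M] = [82484, 273862]
r6 m[φ3→H] = [10, 13]
r6 m[φ4→N] = [5, 7]
r6 m[φ5→N] = [1, 2]
r6 m[K→φ0] = [10, 13]
r6 m[K→φ2] = [14806, 16022]
r6 m[N→φ0] = [50, 84]
r6 m[N→φ1] = [21615, 23366]
r6 m[N→φ4] = [43230, 20028]
r6 m[N→φ5] = [216150, 70098]
r6 m[B→φ1] = [1, 1]
r6 m[M→φ3] = [1, 1]
r6 m[E→φ2] = [1, 1]
r6 m[H→φ0] = [10, 13]
r6 m[H→φ3] = [19174, 12662]
fixed point reached at round 6
b[N] = ⊗ incoming = [216150, 140196]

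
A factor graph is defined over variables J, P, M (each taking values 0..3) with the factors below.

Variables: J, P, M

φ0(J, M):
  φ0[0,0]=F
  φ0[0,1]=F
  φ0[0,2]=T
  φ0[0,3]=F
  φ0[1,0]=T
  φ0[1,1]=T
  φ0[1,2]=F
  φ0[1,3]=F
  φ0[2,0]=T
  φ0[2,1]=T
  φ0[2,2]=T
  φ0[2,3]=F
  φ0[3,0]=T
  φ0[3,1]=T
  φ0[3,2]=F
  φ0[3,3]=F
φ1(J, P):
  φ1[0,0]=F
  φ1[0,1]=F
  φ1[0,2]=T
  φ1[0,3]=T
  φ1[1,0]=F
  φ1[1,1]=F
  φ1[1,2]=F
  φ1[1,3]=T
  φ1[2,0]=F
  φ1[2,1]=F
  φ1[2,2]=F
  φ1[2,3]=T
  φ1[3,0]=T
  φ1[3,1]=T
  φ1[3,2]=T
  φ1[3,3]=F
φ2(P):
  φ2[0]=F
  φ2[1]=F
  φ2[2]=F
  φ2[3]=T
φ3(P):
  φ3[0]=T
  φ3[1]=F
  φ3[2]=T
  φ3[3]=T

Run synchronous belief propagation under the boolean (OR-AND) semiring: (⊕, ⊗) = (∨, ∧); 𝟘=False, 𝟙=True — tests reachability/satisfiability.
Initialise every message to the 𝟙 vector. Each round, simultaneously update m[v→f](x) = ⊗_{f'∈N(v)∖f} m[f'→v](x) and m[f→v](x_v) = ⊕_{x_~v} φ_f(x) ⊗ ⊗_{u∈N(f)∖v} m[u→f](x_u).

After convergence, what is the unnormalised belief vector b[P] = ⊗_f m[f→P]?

init: all messages = 𝟙 over 4 values
r1 m[φ0→J] = [T, T, T, T]
r1 m[φ0→M] = [T, T, T, F]
r1 m[φ1→J] = [T, T, T, T]
r1 m[φ1→P] = [T, T, T, T]
r1 m[φ2→P] = [F, F, F, T]
r1 m[φ3→P] = [T, F, T, T]
r1 m[J→φ0] = [T, T, T, T]
r1 m[J→φ1] = [T, T, T, T]
r1 m[P→φ1] = [T, T, T, T]
r1 m[P→φ2] = [T, T, T, T]
r1 m[P→φ3] = [T, T, T, T]
r1 m[M→φ0] = [T, T, T, T]
r2 m[φ0→J] = [T, T, T, T]
r2 m[φ0→M] = [T, T, T, F]
r2 m[φ1→J] = [T, T, T, T]
r2 m[φ1→P] = [T, T, T, T]
r2 m[φ2→P] = [F, F, F, T]
r2 m[φ3→P] = [T, F, T, T]
r2 m[J→φ0] = [T, T, T, T]
r2 m[J→φ1] = [T, T, T, T]
r2 m[P→φ1] = [F, F, F, T]
r2 m[P→φ2] = [T, F, T, T]
r2 m[P→φ3] = [F, F, F, T]
r2 m[M→φ0] = [T, T, T, T]
r3 m[φ0→J] = [T, T, T, T]
r3 m[φ0→M] = [T, T, T, F]
r3 m[φ1→J] = [T, T, T, F]
r3 m[φ1→P] = [T, T, T, T]
r3 m[φ2→P] = [F, F, F, T]
r3 m[φ3→P] = [T, F, T, T]
r3 m[J→φ0] = [T, T, T, T]
r3 m[J→φ1] = [T, T, T, T]
r3 m[P→φ1] = [F, F, F, T]
r3 m[P→φ2] = [T, F, T, T]
r3 m[P→φ3] = [F, F, F, T]
r3 m[M→φ0] = [T, T, T, T]
r4 m[φ0→J] = [T, T, T, T]
r4 m[φ0→M] = [T, T, T, F]
r4 m[φ1→J] = [T, T, T, F]
r4 m[φ1→P] = [T, T, T, T]
r4 m[φ2→P] = [F, F, F, T]
r4 m[φ3→P] = [T, F, T, T]
r4 m[J→φ0] = [T, T, T, F]
r4 m[J→φ1] = [T, T, T, T]
r4 m[P→φ1] = [F, F, F, T]
r4 m[P→φ2] = [T, F, T, T]
r4 m[P→φ3] = [F, F, F, T]
r4 m[M→φ0] = [T, T, T, T]
r5 m[φ0→J] = [T, T, T, T]
r5 m[φ0→M] = [T, T, T, F]
r5 m[φ1→J] = [T, T, T, F]
r5 m[φ1→P] = [T, T, T, T]
r5 m[φ2→P] = [F, F, F, T]
r5 m[φ3→P] = [T, F, T, T]
r5 m[J→φ0] = [T, T, T, F]
r5 m[J→φ1] = [T, T, T, T]
r5 m[P→φ1] = [F, F, F, T]
r5 m[P→φ2] = [T, F, T, T]
r5 m[P→φ3] = [F, F, F, T]
r5 m[M→φ0] = [T, T, T, T]
fixed point reached at round 5
b[P] = ⊗ incoming = [F, F, F, T]

b[P] = [F, F, F, T]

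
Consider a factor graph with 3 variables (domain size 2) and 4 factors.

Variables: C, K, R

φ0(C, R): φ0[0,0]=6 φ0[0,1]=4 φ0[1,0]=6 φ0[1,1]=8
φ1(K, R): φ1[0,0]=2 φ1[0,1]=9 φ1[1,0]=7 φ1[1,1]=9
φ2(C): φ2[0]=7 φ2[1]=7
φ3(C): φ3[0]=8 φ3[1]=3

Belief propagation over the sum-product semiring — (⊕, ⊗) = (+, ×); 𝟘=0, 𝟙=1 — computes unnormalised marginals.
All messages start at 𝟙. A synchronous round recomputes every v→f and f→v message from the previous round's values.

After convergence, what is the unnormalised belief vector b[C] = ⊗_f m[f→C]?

init: all messages = 𝟙 over 2 values
r1 m[φ0→C] = [10, 14]
r1 m[φ0→R] = [12, 12]
r1 m[φ1→K] = [11, 16]
r1 m[φ1→R] = [9, 18]
r1 m[φ2→C] = [7, 7]
r1 m[φ3→C] = [8, 3]
r1 m[C→φ0] = [1, 1]
r1 m[C→φ2] = [1, 1]
r1 m[C→φ3] = [1, 1]
r1 m[K→φ1] = [1, 1]
r1 m[R→φ0] = [1, 1]
r1 m[R→φ1] = [1, 1]
r2 m[φ0→C] = [10, 14]
r2 m[φ0→R] = [12, 12]
r2 m[φ1→K] = [11, 16]
r2 m[φ1→R] = [9, 18]
r2 m[φ2→C] = [7, 7]
r2 m[φ3→C] = [8, 3]
r2 m[C→φ0] = [56, 21]
r2 m[C→φ2] = [80, 42]
r2 m[C→φ3] = [70, 98]
r2 m[K→φ1] = [1, 1]
r2 m[R→φ0] = [9, 18]
r2 m[R→φ1] = [12, 12]
r3 m[φ0→C] = [126, 198]
r3 m[φ0→R] = [462, 392]
r3 m[φ1→K] = [132, 192]
r3 m[φ1→R] = [9, 18]
r3 m[φ2→C] = [7, 7]
r3 m[φ3→C] = [8, 3]
r3 m[C→φ0] = [56, 21]
r3 m[C→φ2] = [80, 42]
r3 m[C→φ3] = [70, 98]
r3 m[K→φ1] = [1, 1]
r3 m[R→φ0] = [9, 18]
r3 m[R→φ1] = [12, 12]
r4 m[φ0→C] = [126, 198]
r4 m[φ0→R] = [462, 392]
r4 m[φ1→K] = [132, 192]
r4 m[φ1→R] = [9, 18]
r4 m[φ2→C] = [7, 7]
r4 m[φ3→C] = [8, 3]
r4 m[C→φ0] = [56, 21]
r4 m[C→φ2] = [1008, 594]
r4 m[C→φ3] = [882, 1386]
r4 m[K→φ1] = [1, 1]
r4 m[R→φ0] = [9, 18]
r4 m[R→φ1] = [462, 392]
r5 m[φ0→C] = [126, 198]
r5 m[φ0→R] = [462, 392]
r5 m[φ1→K] = [4452, 6762]
r5 m[φ1→R] = [9, 18]
r5 m[φ2→C] = [7, 7]
r5 m[φ3→C] = [8, 3]
r5 m[C→φ0] = [56, 21]
r5 m[C→φ2] = [1008, 594]
r5 m[C→φ3] = [882, 1386]
r5 m[K→φ1] = [1, 1]
r5 m[R→φ0] = [9, 18]
r5 m[R→φ1] = [462, 392]
r6 m[φ0→C] = [126, 198]
r6 m[φ0→R] = [462, 392]
r6 m[φ1→K] = [4452, 6762]
r6 m[φ1→R] = [9, 18]
r6 m[φ2→C] = [7, 7]
r6 m[φ3→C] = [8, 3]
r6 m[C→φ0] = [56, 21]
r6 m[C→φ2] = [1008, 594]
r6 m[C→φ3] = [882, 1386]
r6 m[K→φ1] = [1, 1]
r6 m[R→φ0] = [9, 18]
r6 m[R→φ1] = [462, 392]
fixed point reached at round 6
b[C] = ⊗ incoming = [7056, 4158]

b[C] = [7056, 4158]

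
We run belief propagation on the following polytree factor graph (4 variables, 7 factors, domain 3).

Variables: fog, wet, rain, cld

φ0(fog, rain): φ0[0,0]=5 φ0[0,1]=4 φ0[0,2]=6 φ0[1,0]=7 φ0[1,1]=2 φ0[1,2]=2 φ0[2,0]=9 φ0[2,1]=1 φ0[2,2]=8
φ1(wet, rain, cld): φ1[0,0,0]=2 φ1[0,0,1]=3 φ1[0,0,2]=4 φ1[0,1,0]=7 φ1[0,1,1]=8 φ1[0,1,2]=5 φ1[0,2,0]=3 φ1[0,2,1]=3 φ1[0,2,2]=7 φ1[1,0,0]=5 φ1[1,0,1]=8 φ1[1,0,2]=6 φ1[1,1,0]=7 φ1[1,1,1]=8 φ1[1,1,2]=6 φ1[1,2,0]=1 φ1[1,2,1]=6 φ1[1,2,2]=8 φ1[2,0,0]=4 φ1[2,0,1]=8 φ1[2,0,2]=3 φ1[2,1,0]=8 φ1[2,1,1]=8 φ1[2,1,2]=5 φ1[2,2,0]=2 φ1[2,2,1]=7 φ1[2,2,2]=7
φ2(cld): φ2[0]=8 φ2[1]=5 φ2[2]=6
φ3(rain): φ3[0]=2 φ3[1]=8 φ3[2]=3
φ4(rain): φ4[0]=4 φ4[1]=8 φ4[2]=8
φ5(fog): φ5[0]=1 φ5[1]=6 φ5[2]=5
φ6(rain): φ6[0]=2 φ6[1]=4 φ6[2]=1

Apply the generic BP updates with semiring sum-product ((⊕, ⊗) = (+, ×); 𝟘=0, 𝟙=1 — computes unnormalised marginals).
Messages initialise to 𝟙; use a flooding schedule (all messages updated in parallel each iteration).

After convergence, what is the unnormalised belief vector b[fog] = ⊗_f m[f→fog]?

b[fog] = [459728, 1454496, 939280]

init: all messages = 𝟙 over 3 values
r1 m[φ0→fog] = [15, 11, 18]
r1 m[φ0→rain] = [21, 7, 16]
r1 m[φ1→wet] = [42, 55, 52]
r1 m[φ1→rain] = [43, 62, 44]
r1 m[φ1→cld] = [39, 59, 51]
r1 m[φ2→cld] = [8, 5, 6]
r1 m[φ3→rain] = [2, 8, 3]
r1 m[φ4→rain] = [4, 8, 8]
r1 m[φ5→fog] = [1, 6, 5]
r1 m[φ6→rain] = [2, 4, 1]
r1 m[fog→φ0] = [1, 1, 1]
r1 m[fog→φ5] = [1, 1, 1]
r1 m[wet→φ1] = [1, 1, 1]
r1 m[rain→φ0] = [1, 1, 1]
r1 m[rain→φ1] = [1, 1, 1]
r1 m[rain→φ3] = [1, 1, 1]
r1 m[rain→φ4] = [1, 1, 1]
r1 m[rain→φ6] = [1, 1, 1]
r1 m[cld→φ1] = [1, 1, 1]
r1 m[cld→φ2] = [1, 1, 1]
r2 m[φ0→fog] = [15, 11, 18]
r2 m[φ0→rain] = [21, 7, 16]
r2 m[φ1→wet] = [42, 55, 52]
r2 m[φ1→rain] = [43, 62, 44]
r2 m[φ1→cld] = [39, 59, 51]
r2 m[φ2→cld] = [8, 5, 6]
r2 m[φ3→rain] = [2, 8, 3]
r2 m[φ4→rain] = [4, 8, 8]
r2 m[φ5→fog] = [1, 6, 5]
r2 m[φ6→rain] = [2, 4, 1]
r2 m[fog→φ0] = [1, 6, 5]
r2 m[fog→φ5] = [15, 11, 18]
r2 m[wet→φ1] = [1, 1, 1]
r2 m[rain→φ0] = [688, 15872, 1056]
r2 m[rain→φ1] = [336, 1792, 384]
r2 m[rain→φ3] = [7224, 13888, 5632]
r2 m[rain→φ4] = [3612, 13888, 2112]
r2 m[rain→φ6] = [7224, 27776, 16896]
r2 m[cld→φ1] = [8, 5, 6]
r2 m[cld→φ2] = [39, 59, 51]
r3 m[φ0→fog] = [73264, 38672, 30512]
r3 m[φ0→rain] = [92, 21, 58]
r3 m[φ1→wet] = [275376, 308544, 306080]
r3 m[φ1→rain] = [261, 392, 260]
r3 m[φ1→cld] = [45424, 55536, 41488]
r3 m[φ2→cld] = [8, 5, 6]
r3 m[φ3→rain] = [2, 8, 3]
r3 m[φ4→rain] = [4, 8, 8]
r3 m[φ5→fog] = [1, 6, 5]
r3 m[φ6→rain] = [2, 4, 1]
r3 m[fog→φ0] = [1, 6, 5]
r3 m[fog→φ5] = [15, 11, 18]
r3 m[wet→φ1] = [1, 1, 1]
r3 m[rain→φ0] = [688, 15872, 1056]
r3 m[rain→φ1] = [336, 1792, 384]
r3 m[rain→φ3] = [7224, 13888, 5632]
r3 m[rain→φ4] = [3612, 13888, 2112]
r3 m[rain→φ6] = [7224, 27776, 16896]
r3 m[cld→φ1] = [8, 5, 6]
r3 m[cld→φ2] = [39, 59, 51]
r4 m[φ0→fog] = [73264, 38672, 30512]
r4 m[φ0→rain] = [92, 21, 58]
r4 m[φ1→wet] = [275376, 308544, 306080]
r4 m[φ1→rain] = [261, 392, 260]
r4 m[φ1→cld] = [45424, 55536, 41488]
r4 m[φ2→cld] = [8, 5, 6]
r4 m[φ3→rain] = [2, 8, 3]
r4 m[φ4→rain] = [4, 8, 8]
r4 m[φ5→fog] = [1, 6, 5]
r4 m[φ6→rain] = [2, 4, 1]
r4 m[fog→φ0] = [1, 6, 5]
r4 m[fog→φ5] = [73264, 38672, 30512]
r4 m[wet→φ1] = [1, 1, 1]
r4 m[rain→φ0] = [4176, 100352, 6240]
r4 m[rain→φ1] = [1472, 5376, 1392]
r4 m[rain→φ3] = [192096, 263424, 120640]
r4 m[rain→φ4] = [96048, 263424, 45240]
r4 m[rain→φ6] = [192096, 526848, 361920]
r4 m[cld→φ1] = [8, 5, 6]
r4 m[cld→φ2] = [45424, 55536, 41488]
r5 m[φ0→fog] = [459728, 242416, 187856]
r5 m[φ0→rain] = [92, 21, 58]
r5 m[φ1→wet] = [871088, 1000096, 982320]
r5 m[φ1→rain] = [261, 392, 260]
r5 m[φ1→cld] = [142816, 179264, 135776]
r5 m[φ2→cld] = [8, 5, 6]
r5 m[φ3→rain] = [2, 8, 3]
r5 m[φ4→rain] = [4, 8, 8]
r5 m[φ5→fog] = [1, 6, 5]
r5 m[φ6→rain] = [2, 4, 1]
r5 m[fog→φ0] = [1, 6, 5]
r5 m[fog→φ5] = [73264, 38672, 30512]
r5 m[wet→φ1] = [1, 1, 1]
r5 m[rain→φ0] = [4176, 100352, 6240]
r5 m[rain→φ1] = [1472, 5376, 1392]
r5 m[rain→φ3] = [192096, 263424, 120640]
r5 m[rain→φ4] = [96048, 263424, 45240]
r5 m[rain→φ6] = [192096, 526848, 361920]
r5 m[cld→φ1] = [8, 5, 6]
r5 m[cld→φ2] = [45424, 55536, 41488]
r6 m[φ0→fog] = [459728, 242416, 187856]
r6 m[φ0→rain] = [92, 21, 58]
r6 m[φ1→wet] = [871088, 1000096, 982320]
r6 m[φ1→rain] = [261, 392, 260]
r6 m[φ1→cld] = [142816, 179264, 135776]
r6 m[φ2→cld] = [8, 5, 6]
r6 m[φ3→rain] = [2, 8, 3]
r6 m[φ4→rain] = [4, 8, 8]
r6 m[φ5→fog] = [1, 6, 5]
r6 m[φ6→rain] = [2, 4, 1]
r6 m[fog→φ0] = [1, 6, 5]
r6 m[fog→φ5] = [459728, 242416, 187856]
r6 m[wet→φ1] = [1, 1, 1]
r6 m[rain→φ0] = [4176, 100352, 6240]
r6 m[rain→φ1] = [1472, 5376, 1392]
r6 m[rain→φ3] = [192096, 263424, 120640]
r6 m[rain→φ4] = [96048, 263424, 45240]
r6 m[rain→φ6] = [192096, 526848, 361920]
r6 m[cld→φ1] = [8, 5, 6]
r6 m[cld→φ2] = [142816, 179264, 135776]
r7 m[φ0→fog] = [459728, 242416, 187856]
r7 m[φ0→rain] = [92, 21, 58]
r7 m[φ1→wet] = [871088, 1000096, 982320]
r7 m[φ1→rain] = [261, 392, 260]
r7 m[φ1→cld] = [142816, 179264, 135776]
r7 m[φ2→cld] = [8, 5, 6]
r7 m[φ3→rain] = [2, 8, 3]
r7 m[φ4→rain] = [4, 8, 8]
r7 m[φ5→fog] = [1, 6, 5]
r7 m[φ6→rain] = [2, 4, 1]
r7 m[fog→φ0] = [1, 6, 5]
r7 m[fog→φ5] = [459728, 242416, 187856]
r7 m[wet→φ1] = [1, 1, 1]
r7 m[rain→φ0] = [4176, 100352, 6240]
r7 m[rain→φ1] = [1472, 5376, 1392]
r7 m[rain→φ3] = [192096, 263424, 120640]
r7 m[rain→φ4] = [96048, 263424, 45240]
r7 m[rain→φ6] = [192096, 526848, 361920]
r7 m[cld→φ1] = [8, 5, 6]
r7 m[cld→φ2] = [142816, 179264, 135776]
fixed point reached at round 7
b[fog] = ⊗ incoming = [459728, 1454496, 939280]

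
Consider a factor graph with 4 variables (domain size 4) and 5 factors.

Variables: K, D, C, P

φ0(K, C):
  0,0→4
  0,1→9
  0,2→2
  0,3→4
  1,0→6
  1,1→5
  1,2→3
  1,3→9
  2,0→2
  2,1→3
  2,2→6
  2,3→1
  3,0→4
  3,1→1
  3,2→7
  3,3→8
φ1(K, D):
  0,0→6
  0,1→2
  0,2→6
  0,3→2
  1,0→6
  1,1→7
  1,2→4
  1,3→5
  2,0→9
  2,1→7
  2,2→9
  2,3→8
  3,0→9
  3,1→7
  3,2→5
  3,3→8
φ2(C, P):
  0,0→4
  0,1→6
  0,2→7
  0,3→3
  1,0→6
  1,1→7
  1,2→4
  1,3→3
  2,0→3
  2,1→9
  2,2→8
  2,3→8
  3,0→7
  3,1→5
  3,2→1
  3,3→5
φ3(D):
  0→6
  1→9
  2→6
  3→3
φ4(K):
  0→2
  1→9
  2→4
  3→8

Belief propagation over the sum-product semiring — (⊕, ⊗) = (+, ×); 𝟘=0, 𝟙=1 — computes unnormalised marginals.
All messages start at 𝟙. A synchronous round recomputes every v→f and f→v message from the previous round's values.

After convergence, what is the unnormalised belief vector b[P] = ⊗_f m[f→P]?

b[P] = [351672, 456678, 323946, 345972]

init: all messages = 𝟙 over 4 values
r1 m[φ0→K] = [19, 23, 12, 20]
r1 m[φ0→C] = [16, 18, 18, 22]
r1 m[φ1→K] = [16, 22, 33, 29]
r1 m[φ1→D] = [30, 23, 24, 23]
r1 m[φ2→C] = [20, 20, 28, 18]
r1 m[φ2→P] = [20, 27, 20, 19]
r1 m[φ3→D] = [6, 9, 6, 3]
r1 m[φ4→K] = [2, 9, 4, 8]
r1 m[K→φ0] = [1, 1, 1, 1]
r1 m[K→φ1] = [1, 1, 1, 1]
r1 m[K→φ4] = [1, 1, 1, 1]
r1 m[D→φ1] = [1, 1, 1, 1]
r1 m[D→φ3] = [1, 1, 1, 1]
r1 m[C→φ0] = [1, 1, 1, 1]
r1 m[C→φ2] = [1, 1, 1, 1]
r1 m[P→φ2] = [1, 1, 1, 1]
r2 m[φ0→K] = [19, 23, 12, 20]
r2 m[φ0→C] = [16, 18, 18, 22]
r2 m[φ1→K] = [16, 22, 33, 29]
r2 m[φ1→D] = [30, 23, 24, 23]
r2 m[φ2→C] = [20, 20, 28, 18]
r2 m[φ2→P] = [20, 27, 20, 19]
r2 m[φ3→D] = [6, 9, 6, 3]
r2 m[φ4→K] = [2, 9, 4, 8]
r2 m[K→φ0] = [32, 198, 132, 232]
r2 m[K→φ1] = [38, 207, 48, 160]
r2 m[K→φ4] = [304, 506, 396, 580]
r2 m[D→φ1] = [6, 9, 6, 3]
r2 m[D→φ3] = [30, 23, 24, 23]
r2 m[C→φ0] = [20, 20, 28, 18]
r2 m[C→φ2] = [16, 18, 18, 22]
r2 m[P→φ2] = [1, 1, 1, 1]
r3 m[φ0→K] = [388, 466, 286, 440]
r3 m[φ0→C] = [2508, 1906, 3074, 3898]
r3 m[φ1→K] = [96, 138, 195, 171]
r3 m[φ1→D] = [3342, 2981, 2288, 2775]
r3 m[φ2→C] = [20, 20, 28, 18]
r3 m[φ2→P] = [380, 494, 350, 356]
r3 m[φ3→D] = [6, 9, 6, 3]
r3 m[φ4→K] = [2, 9, 4, 8]
r3 m[K→φ0] = [32, 198, 132, 232]
r3 m[K→φ1] = [38, 207, 48, 160]
r3 m[K→φ4] = [304, 506, 396, 580]
r3 m[D→φ1] = [6, 9, 6, 3]
r3 m[D→φ3] = [30, 23, 24, 23]
r3 m[C→φ0] = [20, 20, 28, 18]
r3 m[C→φ2] = [16, 18, 18, 22]
r3 m[P→φ2] = [1, 1, 1, 1]
r4 m[φ0→K] = [388, 466, 286, 440]
r4 m[φ0→C] = [2508, 1906, 3074, 3898]
r4 m[φ1→K] = [96, 138, 195, 171]
r4 m[φ1→D] = [3342, 2981, 2288, 2775]
r4 m[φ2→C] = [20, 20, 28, 18]
r4 m[φ2→P] = [380, 494, 350, 356]
r4 m[φ3→D] = [6, 9, 6, 3]
r4 m[φ4→K] = [2, 9, 4, 8]
r4 m[K→φ0] = [192, 1242, 780, 1368]
r4 m[K→φ1] = [776, 4194, 1144, 3520]
r4 m[K→φ4] = [37248, 64308, 55770, 75240]
r4 m[D→φ1] = [6, 9, 6, 3]
r4 m[D→φ3] = [3342, 2981, 2288, 2775]
r4 m[C→φ0] = [20, 20, 28, 18]
r4 m[C→φ2] = [2508, 1906, 3074, 3898]
r4 m[P→φ2] = [1, 1, 1, 1]
r5 m[φ0→K] = [388, 466, 286, 440]
r5 m[φ0→C] = [15252, 11646, 18366, 23670]
r5 m[φ1→K] = [96, 138, 195, 171]
r5 m[φ1→D] = [71796, 63558, 49328, 59834]
r5 m[φ2→C] = [20, 20, 28, 18]
r5 m[φ2→P] = [57976, 75546, 53670, 57324]
r5 m[φ3→D] = [6, 9, 6, 3]
r5 m[φ4→K] = [2, 9, 4, 8]
r5 m[K→φ0] = [192, 1242, 780, 1368]
r5 m[K→φ1] = [776, 4194, 1144, 3520]
r5 m[K→φ4] = [37248, 64308, 55770, 75240]
r5 m[D→φ1] = [6, 9, 6, 3]
r5 m[D→φ3] = [3342, 2981, 2288, 2775]
r5 m[C→φ0] = [20, 20, 28, 18]
r5 m[C→φ2] = [2508, 1906, 3074, 3898]
r5 m[P→φ2] = [1, 1, 1, 1]
r6 m[φ0→K] = [388, 466, 286, 440]
r6 m[φ0→C] = [15252, 11646, 18366, 23670]
r6 m[φ1→K] = [96, 138, 195, 171]
r6 m[φ1→D] = [71796, 63558, 49328, 59834]
r6 m[φ2→C] = [20, 20, 28, 18]
r6 m[φ2→P] = [57976, 75546, 53670, 57324]
r6 m[φ3→D] = [6, 9, 6, 3]
r6 m[φ4→K] = [2, 9, 4, 8]
r6 m[K→φ0] = [192, 1242, 780, 1368]
r6 m[K→φ1] = [776, 4194, 1144, 3520]
r6 m[K→φ4] = [37248, 64308, 55770, 75240]
r6 m[D→φ1] = [6, 9, 6, 3]
r6 m[D→φ3] = [71796, 63558, 49328, 59834]
r6 m[C→φ0] = [20, 20, 28, 18]
r6 m[C→φ2] = [15252, 11646, 18366, 23670]
r6 m[P→φ2] = [1, 1, 1, 1]
r7 m[φ0→K] = [388, 466, 286, 440]
r7 m[φ0→C] = [15252, 11646, 18366, 23670]
r7 m[φ1→K] = [96, 138, 195, 171]
r7 m[φ1→D] = [71796, 63558, 49328, 59834]
r7 m[φ2→C] = [20, 20, 28, 18]
r7 m[φ2→P] = [351672, 456678, 323946, 345972]
r7 m[φ3→D] = [6, 9, 6, 3]
r7 m[φ4→K] = [2, 9, 4, 8]
r7 m[K→φ0] = [192, 1242, 780, 1368]
r7 m[K→φ1] = [776, 4194, 1144, 3520]
r7 m[K→φ4] = [37248, 64308, 55770, 75240]
r7 m[D→φ1] = [6, 9, 6, 3]
r7 m[D→φ3] = [71796, 63558, 49328, 59834]
r7 m[C→φ0] = [20, 20, 28, 18]
r7 m[C→φ2] = [15252, 11646, 18366, 23670]
r7 m[P→φ2] = [1, 1, 1, 1]
r8 m[φ0→K] = [388, 466, 286, 440]
r8 m[φ0→C] = [15252, 11646, 18366, 23670]
r8 m[φ1→K] = [96, 138, 195, 171]
r8 m[φ1→D] = [71796, 63558, 49328, 59834]
r8 m[φ2→C] = [20, 20, 28, 18]
r8 m[φ2→P] = [351672, 456678, 323946, 345972]
r8 m[φ3→D] = [6, 9, 6, 3]
r8 m[φ4→K] = [2, 9, 4, 8]
r8 m[K→φ0] = [192, 1242, 780, 1368]
r8 m[K→φ1] = [776, 4194, 1144, 3520]
r8 m[K→φ4] = [37248, 64308, 55770, 75240]
r8 m[D→φ1] = [6, 9, 6, 3]
r8 m[D→φ3] = [71796, 63558, 49328, 59834]
r8 m[C→φ0] = [20, 20, 28, 18]
r8 m[C→φ2] = [15252, 11646, 18366, 23670]
r8 m[P→φ2] = [1, 1, 1, 1]
fixed point reached at round 8
b[P] = ⊗ incoming = [351672, 456678, 323946, 345972]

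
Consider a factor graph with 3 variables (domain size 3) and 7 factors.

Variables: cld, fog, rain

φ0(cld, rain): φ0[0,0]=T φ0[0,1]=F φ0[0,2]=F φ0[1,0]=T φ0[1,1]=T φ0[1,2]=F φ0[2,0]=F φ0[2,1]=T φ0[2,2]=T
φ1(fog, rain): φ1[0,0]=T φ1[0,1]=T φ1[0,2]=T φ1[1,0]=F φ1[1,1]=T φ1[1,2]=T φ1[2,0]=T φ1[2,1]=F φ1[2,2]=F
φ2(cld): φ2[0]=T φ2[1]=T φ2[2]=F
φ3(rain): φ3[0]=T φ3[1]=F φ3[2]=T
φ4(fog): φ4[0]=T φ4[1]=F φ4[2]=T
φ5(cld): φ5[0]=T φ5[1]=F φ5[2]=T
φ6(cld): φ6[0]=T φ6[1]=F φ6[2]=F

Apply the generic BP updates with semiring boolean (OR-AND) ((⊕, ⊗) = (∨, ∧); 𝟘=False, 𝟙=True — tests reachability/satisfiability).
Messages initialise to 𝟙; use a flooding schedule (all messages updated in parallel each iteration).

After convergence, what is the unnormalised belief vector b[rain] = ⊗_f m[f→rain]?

b[rain] = [T, F, F]

init: all messages = 𝟙 over 3 values
r1 m[φ0→cld] = [T, T, T]
r1 m[φ0→rain] = [T, T, T]
r1 m[φ1→fog] = [T, T, T]
r1 m[φ1→rain] = [T, T, T]
r1 m[φ2→cld] = [T, T, F]
r1 m[φ3→rain] = [T, F, T]
r1 m[φ4→fog] = [T, F, T]
r1 m[φ5→cld] = [T, F, T]
r1 m[φ6→cld] = [T, F, F]
r1 m[cld→φ0] = [T, T, T]
r1 m[cld→φ2] = [T, T, T]
r1 m[cld→φ5] = [T, T, T]
r1 m[cld→φ6] = [T, T, T]
r1 m[fog→φ1] = [T, T, T]
r1 m[fog→φ4] = [T, T, T]
r1 m[rain→φ0] = [T, T, T]
r1 m[rain→φ1] = [T, T, T]
r1 m[rain→φ3] = [T, T, T]
r2 m[φ0→cld] = [T, T, T]
r2 m[φ0→rain] = [T, T, T]
r2 m[φ1→fog] = [T, T, T]
r2 m[φ1→rain] = [T, T, T]
r2 m[φ2→cld] = [T, T, F]
r2 m[φ3→rain] = [T, F, T]
r2 m[φ4→fog] = [T, F, T]
r2 m[φ5→cld] = [T, F, T]
r2 m[φ6→cld] = [T, F, F]
r2 m[cld→φ0] = [T, F, F]
r2 m[cld→φ2] = [T, F, F]
r2 m[cld→φ5] = [T, F, F]
r2 m[cld→φ6] = [T, F, F]
r2 m[fog→φ1] = [T, F, T]
r2 m[fog→φ4] = [T, T, T]
r2 m[rain→φ0] = [T, F, T]
r2 m[rain→φ1] = [T, F, T]
r2 m[rain→φ3] = [T, T, T]
r3 m[φ0→cld] = [T, T, T]
r3 m[φ0→rain] = [T, F, F]
r3 m[φ1→fog] = [T, T, T]
r3 m[φ1→rain] = [T, T, T]
r3 m[φ2→cld] = [T, T, F]
r3 m[φ3→rain] = [T, F, T]
r3 m[φ4→fog] = [T, F, T]
r3 m[φ5→cld] = [T, F, T]
r3 m[φ6→cld] = [T, F, F]
r3 m[cld→φ0] = [T, F, F]
r3 m[cld→φ2] = [T, F, F]
r3 m[cld→φ5] = [T, F, F]
r3 m[cld→φ6] = [T, F, F]
r3 m[fog→φ1] = [T, F, T]
r3 m[fog→φ4] = [T, T, T]
r3 m[rain→φ0] = [T, F, T]
r3 m[rain→φ1] = [T, F, T]
r3 m[rain→φ3] = [T, T, T]
r4 m[φ0→cld] = [T, T, T]
r4 m[φ0→rain] = [T, F, F]
r4 m[φ1→fog] = [T, T, T]
r4 m[φ1→rain] = [T, T, T]
r4 m[φ2→cld] = [T, T, F]
r4 m[φ3→rain] = [T, F, T]
r4 m[φ4→fog] = [T, F, T]
r4 m[φ5→cld] = [T, F, T]
r4 m[φ6→cld] = [T, F, F]
r4 m[cld→φ0] = [T, F, F]
r4 m[cld→φ2] = [T, F, F]
r4 m[cld→φ5] = [T, F, F]
r4 m[cld→φ6] = [T, F, F]
r4 m[fog→φ1] = [T, F, T]
r4 m[fog→φ4] = [T, T, T]
r4 m[rain→φ0] = [T, F, T]
r4 m[rain→φ1] = [T, F, F]
r4 m[rain→φ3] = [T, F, F]
r5 m[φ0→cld] = [T, T, T]
r5 m[φ0→rain] = [T, F, F]
r5 m[φ1→fog] = [T, F, T]
r5 m[φ1→rain] = [T, T, T]
r5 m[φ2→cld] = [T, T, F]
r5 m[φ3→rain] = [T, F, T]
r5 m[φ4→fog] = [T, F, T]
r5 m[φ5→cld] = [T, F, T]
r5 m[φ6→cld] = [T, F, F]
r5 m[cld→φ0] = [T, F, F]
r5 m[cld→φ2] = [T, F, F]
r5 m[cld→φ5] = [T, F, F]
r5 m[cld→φ6] = [T, F, F]
r5 m[fog→φ1] = [T, F, T]
r5 m[fog→φ4] = [T, T, T]
r5 m[rain→φ0] = [T, F, T]
r5 m[rain→φ1] = [T, F, F]
r5 m[rain→φ3] = [T, F, F]
r6 m[φ0→cld] = [T, T, T]
r6 m[φ0→rain] = [T, F, F]
r6 m[φ1→fog] = [T, F, T]
r6 m[φ1→rain] = [T, T, T]
r6 m[φ2→cld] = [T, T, F]
r6 m[φ3→rain] = [T, F, T]
r6 m[φ4→fog] = [T, F, T]
r6 m[φ5→cld] = [T, F, T]
r6 m[φ6→cld] = [T, F, F]
r6 m[cld→φ0] = [T, F, F]
r6 m[cld→φ2] = [T, F, F]
r6 m[cld→φ5] = [T, F, F]
r6 m[cld→φ6] = [T, F, F]
r6 m[fog→φ1] = [T, F, T]
r6 m[fog→φ4] = [T, F, T]
r6 m[rain→φ0] = [T, F, T]
r6 m[rain→φ1] = [T, F, F]
r6 m[rain→φ3] = [T, F, F]
r7 m[φ0→cld] = [T, T, T]
r7 m[φ0→rain] = [T, F, F]
r7 m[φ1→fog] = [T, F, T]
r7 m[φ1→rain] = [T, T, T]
r7 m[φ2→cld] = [T, T, F]
r7 m[φ3→rain] = [T, F, T]
r7 m[φ4→fog] = [T, F, T]
r7 m[φ5→cld] = [T, F, T]
r7 m[φ6→cld] = [T, F, F]
r7 m[cld→φ0] = [T, F, F]
r7 m[cld→φ2] = [T, F, F]
r7 m[cld→φ5] = [T, F, F]
r7 m[cld→φ6] = [T, F, F]
r7 m[fog→φ1] = [T, F, T]
r7 m[fog→φ4] = [T, F, T]
r7 m[rain→φ0] = [T, F, T]
r7 m[rain→φ1] = [T, F, F]
r7 m[rain→φ3] = [T, F, F]
fixed point reached at round 7
b[rain] = ⊗ incoming = [T, F, F]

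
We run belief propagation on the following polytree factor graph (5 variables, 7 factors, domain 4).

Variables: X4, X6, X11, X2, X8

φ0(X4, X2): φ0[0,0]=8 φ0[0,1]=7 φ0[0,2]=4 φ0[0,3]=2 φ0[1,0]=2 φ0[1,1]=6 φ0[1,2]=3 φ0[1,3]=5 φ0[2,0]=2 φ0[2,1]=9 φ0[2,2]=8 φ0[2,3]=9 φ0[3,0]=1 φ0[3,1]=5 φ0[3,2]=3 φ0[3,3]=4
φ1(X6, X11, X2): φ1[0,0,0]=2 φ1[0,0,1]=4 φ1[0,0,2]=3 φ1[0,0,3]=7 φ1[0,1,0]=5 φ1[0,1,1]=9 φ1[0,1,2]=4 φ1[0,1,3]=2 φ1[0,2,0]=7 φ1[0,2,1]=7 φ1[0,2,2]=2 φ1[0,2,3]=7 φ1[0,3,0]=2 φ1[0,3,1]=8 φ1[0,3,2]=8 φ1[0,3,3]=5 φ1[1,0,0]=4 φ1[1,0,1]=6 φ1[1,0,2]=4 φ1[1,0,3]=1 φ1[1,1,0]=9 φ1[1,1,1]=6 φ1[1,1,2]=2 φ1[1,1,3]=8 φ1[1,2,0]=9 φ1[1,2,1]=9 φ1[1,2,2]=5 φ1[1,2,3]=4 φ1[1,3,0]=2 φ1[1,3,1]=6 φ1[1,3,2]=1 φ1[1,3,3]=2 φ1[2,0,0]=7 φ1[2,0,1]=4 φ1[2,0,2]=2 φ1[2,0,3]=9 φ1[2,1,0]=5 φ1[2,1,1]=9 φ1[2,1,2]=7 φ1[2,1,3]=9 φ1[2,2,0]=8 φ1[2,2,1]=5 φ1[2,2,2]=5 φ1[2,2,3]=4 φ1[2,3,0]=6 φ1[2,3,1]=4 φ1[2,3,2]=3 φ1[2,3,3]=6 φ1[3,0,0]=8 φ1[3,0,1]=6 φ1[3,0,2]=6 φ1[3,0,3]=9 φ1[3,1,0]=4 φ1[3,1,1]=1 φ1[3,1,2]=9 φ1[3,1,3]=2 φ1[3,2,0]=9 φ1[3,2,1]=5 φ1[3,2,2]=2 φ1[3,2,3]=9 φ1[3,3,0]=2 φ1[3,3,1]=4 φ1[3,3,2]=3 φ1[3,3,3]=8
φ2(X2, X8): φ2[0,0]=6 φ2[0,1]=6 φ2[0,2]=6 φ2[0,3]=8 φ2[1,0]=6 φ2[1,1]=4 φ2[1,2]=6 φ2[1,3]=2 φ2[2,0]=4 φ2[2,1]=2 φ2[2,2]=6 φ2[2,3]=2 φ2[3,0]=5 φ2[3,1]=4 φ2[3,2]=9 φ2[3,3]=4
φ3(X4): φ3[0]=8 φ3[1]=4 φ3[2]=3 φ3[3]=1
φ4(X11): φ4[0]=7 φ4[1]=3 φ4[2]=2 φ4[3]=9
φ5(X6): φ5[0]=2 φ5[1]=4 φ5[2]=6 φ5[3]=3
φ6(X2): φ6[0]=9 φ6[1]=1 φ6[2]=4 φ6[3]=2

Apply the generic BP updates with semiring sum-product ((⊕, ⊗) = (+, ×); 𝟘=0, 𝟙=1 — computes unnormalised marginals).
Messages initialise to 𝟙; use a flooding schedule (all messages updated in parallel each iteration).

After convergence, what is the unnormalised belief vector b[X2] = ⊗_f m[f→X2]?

init: all messages = 𝟙 over 4 values
r1 m[φ0→X4] = [21, 16, 28, 13]
r1 m[φ0→X2] = [13, 27, 18, 20]
r1 m[φ1→X6] = [82, 78, 93, 87]
r1 m[φ1→X11] = [82, 91, 97, 70]
r1 m[φ1→X2] = [89, 93, 66, 92]
r1 m[φ2→X2] = [26, 18, 14, 22]
r1 m[φ2→X8] = [21, 16, 27, 16]
r1 m[φ3→X4] = [8, 4, 3, 1]
r1 m[φ4→X11] = [7, 3, 2, 9]
r1 m[φ5→X6] = [2, 4, 6, 3]
r1 m[φ6→X2] = [9, 1, 4, 2]
r1 m[X4→φ0] = [1, 1, 1, 1]
r1 m[X4→φ3] = [1, 1, 1, 1]
r1 m[X6→φ1] = [1, 1, 1, 1]
r1 m[X6→φ5] = [1, 1, 1, 1]
r1 m[X11→φ1] = [1, 1, 1, 1]
r1 m[X11→φ4] = [1, 1, 1, 1]
r1 m[X2→φ0] = [1, 1, 1, 1]
r1 m[X2→φ1] = [1, 1, 1, 1]
r1 m[X2→φ2] = [1, 1, 1, 1]
r1 m[X2→φ6] = [1, 1, 1, 1]
r1 m[X8→φ2] = [1, 1, 1, 1]
r2 m[φ0→X4] = [21, 16, 28, 13]
r2 m[φ0→X2] = [13, 27, 18, 20]
r2 m[φ1→X6] = [82, 78, 93, 87]
r2 m[φ1→X11] = [82, 91, 97, 70]
r2 m[φ1→X2] = [89, 93, 66, 92]
r2 m[φ2→X2] = [26, 18, 14, 22]
r2 m[φ2→X8] = [21, 16, 27, 16]
r2 m[φ3→X4] = [8, 4, 3, 1]
r2 m[φ4→X11] = [7, 3, 2, 9]
r2 m[φ5→X6] = [2, 4, 6, 3]
r2 m[φ6→X2] = [9, 1, 4, 2]
r2 m[X4→φ0] = [8, 4, 3, 1]
r2 m[X4→φ3] = [21, 16, 28, 13]
r2 m[X6→φ1] = [2, 4, 6, 3]
r2 m[X6→φ5] = [82, 78, 93, 87]
r2 m[X11→φ1] = [7, 3, 2, 9]
r2 m[X11→φ4] = [82, 91, 97, 70]
r2 m[X2→φ0] = [20826, 1674, 3696, 4048]
r2 m[X2→φ1] = [3042, 486, 1008, 880]
r2 m[X2→φ2] = [10413, 2511, 4752, 3680]
r2 m[X2→φ6] = [30082, 45198, 16632, 40480]
r2 m[X8→φ2] = [1, 1, 1, 1]
r3 m[φ0→X4] = [201206, 83024, 122718, 56476]
r3 m[φ0→X2] = [79, 112, 71, 67]
r3 m[φ1→X6] = [464280, 444558, 663050, 601314]
r3 m[φ1→X11] = [437112, 485970, 558180, 317220]
r3 m[φ1→X2] = [1602, 1689, 1162, 1845]
r3 m[φ2→X2] = [26, 18, 14, 22]
r3 m[φ2→X8] = [114952, 96746, 139176, 112550]
r3 m[φ3→X4] = [8, 4, 3, 1]
r3 m[φ4→X11] = [7, 3, 2, 9]
r3 m[φ5→X6] = [2, 4, 6, 3]
r3 m[φ6→X2] = [9, 1, 4, 2]
r3 m[X4→φ0] = [8, 4, 3, 1]
r3 m[X4→φ3] = [21, 16, 28, 13]
r3 m[X6→φ1] = [2, 4, 6, 3]
r3 m[X6→φ5] = [82, 78, 93, 87]
r3 m[X11→φ1] = [7, 3, 2, 9]
r3 m[X11→φ4] = [82, 91, 97, 70]
r3 m[X2→φ0] = [20826, 1674, 3696, 4048]
r3 m[X2→φ1] = [3042, 486, 1008, 880]
r3 m[X2→φ2] = [10413, 2511, 4752, 3680]
r3 m[X2→φ6] = [30082, 45198, 16632, 40480]
r3 m[X8→φ2] = [1, 1, 1, 1]
r4 m[φ0→X4] = [201206, 83024, 122718, 56476]
r4 m[φ0→X2] = [79, 112, 71, 67]
r4 m[φ1→X6] = [464280, 444558, 663050, 601314]
r4 m[φ1→X11] = [437112, 485970, 558180, 317220]
r4 m[φ1→X2] = [1602, 1689, 1162, 1845]
r4 m[φ2→X2] = [26, 18, 14, 22]
r4 m[φ2→X8] = [114952, 96746, 139176, 112550]
r4 m[φ3→X4] = [8, 4, 3, 1]
r4 m[φ4→X11] = [7, 3, 2, 9]
r4 m[φ5→X6] = [2, 4, 6, 3]
r4 m[φ6→X2] = [9, 1, 4, 2]
r4 m[X4→φ0] = [8, 4, 3, 1]
r4 m[X4→φ3] = [201206, 83024, 122718, 56476]
r4 m[X6→φ1] = [2, 4, 6, 3]
r4 m[X6→φ5] = [464280, 444558, 663050, 601314]
r4 m[X11→φ1] = [7, 3, 2, 9]
r4 m[X11→φ4] = [437112, 485970, 558180, 317220]
r4 m[X2→φ0] = [374868, 30402, 65072, 81180]
r4 m[X2→φ1] = [18486, 2016, 3976, 2948]
r4 m[X2→φ2] = [1139022, 189168, 330008, 247230]
r4 m[X2→φ6] = [3290508, 3405024, 1155028, 2719530]
r4 m[X8→φ2] = [1, 1, 1, 1]
r5 m[φ0→X4] = [3634406, 1533264, 2274550, 1046814]
r5 m[φ0→X2] = [79, 112, 71, 67]
r5 m[φ1→X6] = [2181358, 2327102, 3415108, 2972332]
r5 m[φ1→X11] = [2237584, 2447320, 2979618, 1568276]
r5 m[φ1→X2] = [1602, 1689, 1162, 1845]
r5 m[φ2→X2] = [26, 18, 14, 22]
r5 m[φ2→X8] = [10525322, 9239740, 12174258, 11139448]
r5 m[φ3→X4] = [8, 4, 3, 1]
r5 m[φ4→X11] = [7, 3, 2, 9]
r5 m[φ5→X6] = [2, 4, 6, 3]
r5 m[φ6→X2] = [9, 1, 4, 2]
r5 m[X4→φ0] = [8, 4, 3, 1]
r5 m[X4→φ3] = [201206, 83024, 122718, 56476]
r5 m[X6→φ1] = [2, 4, 6, 3]
r5 m[X6→φ5] = [464280, 444558, 663050, 601314]
r5 m[X11→φ1] = [7, 3, 2, 9]
r5 m[X11→φ4] = [437112, 485970, 558180, 317220]
r5 m[X2→φ0] = [374868, 30402, 65072, 81180]
r5 m[X2→φ1] = [18486, 2016, 3976, 2948]
r5 m[X2→φ2] = [1139022, 189168, 330008, 247230]
r5 m[X2→φ6] = [3290508, 3405024, 1155028, 2719530]
r5 m[X8→φ2] = [1, 1, 1, 1]
r6 m[φ0→X4] = [3634406, 1533264, 2274550, 1046814]
r6 m[φ0→X2] = [79, 112, 71, 67]
r6 m[φ1→X6] = [2181358, 2327102, 3415108, 2972332]
r6 m[φ1→X11] = [2237584, 2447320, 2979618, 1568276]
r6 m[φ1→X2] = [1602, 1689, 1162, 1845]
r6 m[φ2→X2] = [26, 18, 14, 22]
r6 m[φ2→X8] = [10525322, 9239740, 12174258, 11139448]
r6 m[φ3→X4] = [8, 4, 3, 1]
r6 m[φ4→X11] = [7, 3, 2, 9]
r6 m[φ5→X6] = [2, 4, 6, 3]
r6 m[φ6→X2] = [9, 1, 4, 2]
r6 m[X4→φ0] = [8, 4, 3, 1]
r6 m[X4→φ3] = [3634406, 1533264, 2274550, 1046814]
r6 m[X6→φ1] = [2, 4, 6, 3]
r6 m[X6→φ5] = [2181358, 2327102, 3415108, 2972332]
r6 m[X11→φ1] = [7, 3, 2, 9]
r6 m[X11→φ4] = [2237584, 2447320, 2979618, 1568276]
r6 m[X2→φ0] = [374868, 30402, 65072, 81180]
r6 m[X2→φ1] = [18486, 2016, 3976, 2948]
r6 m[X2→φ2] = [1139022, 189168, 330008, 247230]
r6 m[X2→φ6] = [3290508, 3405024, 1155028, 2719530]
r6 m[X8→φ2] = [1, 1, 1, 1]
r7 m[φ0→X4] = [3634406, 1533264, 2274550, 1046814]
r7 m[φ0→X2] = [79, 112, 71, 67]
r7 m[φ1→X6] = [2181358, 2327102, 3415108, 2972332]
r7 m[φ1→X11] = [2237584, 2447320, 2979618, 1568276]
r7 m[φ1→X2] = [1602, 1689, 1162, 1845]
r7 m[φ2→X2] = [26, 18, 14, 22]
r7 m[φ2→X8] = [10525322, 9239740, 12174258, 11139448]
r7 m[φ3→X4] = [8, 4, 3, 1]
r7 m[φ4→X11] = [7, 3, 2, 9]
r7 m[φ5→X6] = [2, 4, 6, 3]
r7 m[φ6→X2] = [9, 1, 4, 2]
r7 m[X4→φ0] = [8, 4, 3, 1]
r7 m[X4→φ3] = [3634406, 1533264, 2274550, 1046814]
r7 m[X6→φ1] = [2, 4, 6, 3]
r7 m[X6→φ5] = [2181358, 2327102, 3415108, 2972332]
r7 m[X11→φ1] = [7, 3, 2, 9]
r7 m[X11→φ4] = [2237584, 2447320, 2979618, 1568276]
r7 m[X2→φ0] = [374868, 30402, 65072, 81180]
r7 m[X2→φ1] = [18486, 2016, 3976, 2948]
r7 m[X2→φ2] = [1139022, 189168, 330008, 247230]
r7 m[X2→φ6] = [3290508, 3405024, 1155028, 2719530]
r7 m[X8→φ2] = [1, 1, 1, 1]
fixed point reached at round 7
b[X2] = ⊗ incoming = [29614572, 3405024, 4620112, 5439060]

b[X2] = [29614572, 3405024, 4620112, 5439060]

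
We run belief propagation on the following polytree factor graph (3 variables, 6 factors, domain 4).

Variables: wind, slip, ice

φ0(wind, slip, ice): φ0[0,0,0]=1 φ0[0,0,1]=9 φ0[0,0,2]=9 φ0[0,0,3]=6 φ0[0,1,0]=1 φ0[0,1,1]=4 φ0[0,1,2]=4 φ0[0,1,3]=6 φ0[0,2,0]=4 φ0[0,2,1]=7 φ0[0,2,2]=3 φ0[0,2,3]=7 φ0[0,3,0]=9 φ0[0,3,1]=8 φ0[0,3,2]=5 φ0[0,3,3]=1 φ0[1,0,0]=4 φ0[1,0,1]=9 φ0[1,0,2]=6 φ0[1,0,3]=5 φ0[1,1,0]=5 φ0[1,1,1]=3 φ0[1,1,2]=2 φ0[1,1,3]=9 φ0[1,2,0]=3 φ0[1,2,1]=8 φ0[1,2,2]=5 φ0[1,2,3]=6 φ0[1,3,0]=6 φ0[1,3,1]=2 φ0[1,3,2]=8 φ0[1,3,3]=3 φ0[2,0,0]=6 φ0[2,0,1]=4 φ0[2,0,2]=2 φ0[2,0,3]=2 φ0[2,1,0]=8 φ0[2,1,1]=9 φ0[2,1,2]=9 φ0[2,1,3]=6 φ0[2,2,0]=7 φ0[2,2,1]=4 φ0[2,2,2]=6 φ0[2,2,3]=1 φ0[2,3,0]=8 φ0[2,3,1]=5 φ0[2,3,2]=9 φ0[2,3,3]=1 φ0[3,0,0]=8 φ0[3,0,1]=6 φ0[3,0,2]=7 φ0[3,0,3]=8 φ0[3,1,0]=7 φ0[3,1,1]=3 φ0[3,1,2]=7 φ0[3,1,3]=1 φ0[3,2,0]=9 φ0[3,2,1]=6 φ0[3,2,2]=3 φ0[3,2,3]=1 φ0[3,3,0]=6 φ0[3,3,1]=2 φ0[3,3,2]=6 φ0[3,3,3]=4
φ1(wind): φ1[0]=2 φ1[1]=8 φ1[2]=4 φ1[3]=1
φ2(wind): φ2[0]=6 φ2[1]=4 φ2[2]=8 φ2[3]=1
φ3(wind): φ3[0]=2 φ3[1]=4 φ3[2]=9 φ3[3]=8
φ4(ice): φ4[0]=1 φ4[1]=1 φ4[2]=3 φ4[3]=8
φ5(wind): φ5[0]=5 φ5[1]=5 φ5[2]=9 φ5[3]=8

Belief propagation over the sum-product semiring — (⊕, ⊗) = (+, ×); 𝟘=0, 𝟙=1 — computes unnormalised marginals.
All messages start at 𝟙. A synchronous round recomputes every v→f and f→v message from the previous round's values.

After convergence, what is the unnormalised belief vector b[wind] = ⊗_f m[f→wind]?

b[wind] = [31920, 183680, 541728, 14592]

init: all messages = 𝟙 over 4 values
r1 m[φ0→wind] = [84, 84, 87, 84]
r1 m[φ0→slip] = [92, 84, 80, 83]
r1 m[φ0→ice] = [92, 89, 91, 67]
r1 m[φ1→wind] = [2, 8, 4, 1]
r1 m[φ2→wind] = [6, 4, 8, 1]
r1 m[φ3→wind] = [2, 4, 9, 8]
r1 m[φ4→ice] = [1, 1, 3, 8]
r1 m[φ5→wind] = [5, 5, 9, 8]
r1 m[wind→φ0] = [1, 1, 1, 1]
r1 m[wind→φ1] = [1, 1, 1, 1]
r1 m[wind→φ2] = [1, 1, 1, 1]
r1 m[wind→φ3] = [1, 1, 1, 1]
r1 m[wind→φ5] = [1, 1, 1, 1]
r1 m[slip→φ0] = [1, 1, 1, 1]
r1 m[ice→φ0] = [1, 1, 1, 1]
r1 m[ice→φ4] = [1, 1, 1, 1]
r2 m[φ0→wind] = [84, 84, 87, 84]
r2 m[φ0→slip] = [92, 84, 80, 83]
r2 m[φ0→ice] = [92, 89, 91, 67]
r2 m[φ1→wind] = [2, 8, 4, 1]
r2 m[φ2→wind] = [6, 4, 8, 1]
r2 m[φ3→wind] = [2, 4, 9, 8]
r2 m[φ4→ice] = [1, 1, 3, 8]
r2 m[φ5→wind] = [5, 5, 9, 8]
r2 m[wind→φ0] = [120, 640, 2592, 64]
r2 m[wind→φ1] = [5040, 6720, 56376, 5376]
r2 m[wind→φ2] = [1680, 13440, 28188, 5376]
r2 m[wind→φ3] = [5040, 13440, 25056, 672]
r2 m[wind→φ5] = [2016, 10752, 25056, 672]
r2 m[slip→φ0] = [1, 1, 1, 1]
r2 m[ice→φ0] = [1, 1, 3, 8]
r2 m[ice→φ4] = [92, 89, 91, 67]
r3 m[φ0→wind] = [266, 287, 209, 228]
r3 m[φ0→slip] = [144920, 303800, 154432, 168768]
r3 m[φ0→ice] = [90408, 75552, 84824, 43936]
r3 m[φ1→wind] = [2, 8, 4, 1]
r3 m[φ2→wind] = [6, 4, 8, 1]
r3 m[φ3→wind] = [2, 4, 9, 8]
r3 m[φ4→ice] = [1, 1, 3, 8]
r3 m[φ5→wind] = [5, 5, 9, 8]
r3 m[wind→φ0] = [120, 640, 2592, 64]
r3 m[wind→φ1] = [5040, 6720, 56376, 5376]
r3 m[wind→φ2] = [1680, 13440, 28188, 5376]
r3 m[wind→φ3] = [5040, 13440, 25056, 672]
r3 m[wind→φ5] = [2016, 10752, 25056, 672]
r3 m[slip→φ0] = [1, 1, 1, 1]
r3 m[ice→φ0] = [1, 1, 3, 8]
r3 m[ice→φ4] = [92, 89, 91, 67]
r4 m[φ0→wind] = [266, 287, 209, 228]
r4 m[φ0→slip] = [144920, 303800, 154432, 168768]
r4 m[φ0→ice] = [90408, 75552, 84824, 43936]
r4 m[φ1→wind] = [2, 8, 4, 1]
r4 m[φ2→wind] = [6, 4, 8, 1]
r4 m[φ3→wind] = [2, 4, 9, 8]
r4 m[φ4→ice] = [1, 1, 3, 8]
r4 m[φ5→wind] = [5, 5, 9, 8]
r4 m[wind→φ0] = [120, 640, 2592, 64]
r4 m[wind→φ1] = [15960, 22960, 135432, 14592]
r4 m[wind→φ2] = [5320, 45920, 67716, 14592]
r4 m[wind→φ3] = [15960, 45920, 60192, 1824]
r4 m[wind→φ5] = [6384, 36736, 60192, 1824]
r4 m[slip→φ0] = [1, 1, 1, 1]
r4 m[ice→φ0] = [1, 1, 3, 8]
r4 m[ice→φ4] = [90408, 75552, 84824, 43936]
r5 m[φ0→wind] = [266, 287, 209, 228]
r5 m[φ0→slip] = [144920, 303800, 154432, 168768]
r5 m[φ0→ice] = [90408, 75552, 84824, 43936]
r5 m[φ1→wind] = [2, 8, 4, 1]
r5 m[φ2→wind] = [6, 4, 8, 1]
r5 m[φ3→wind] = [2, 4, 9, 8]
r5 m[φ4→ice] = [1, 1, 3, 8]
r5 m[φ5→wind] = [5, 5, 9, 8]
r5 m[wind→φ0] = [120, 640, 2592, 64]
r5 m[wind→φ1] = [15960, 22960, 135432, 14592]
r5 m[wind→φ2] = [5320, 45920, 67716, 14592]
r5 m[wind→φ3] = [15960, 45920, 60192, 1824]
r5 m[wind→φ5] = [6384, 36736, 60192, 1824]
r5 m[slip→φ0] = [1, 1, 1, 1]
r5 m[ice→φ0] = [1, 1, 3, 8]
r5 m[ice→φ4] = [90408, 75552, 84824, 43936]
fixed point reached at round 5
b[wind] = ⊗ incoming = [31920, 183680, 541728, 14592]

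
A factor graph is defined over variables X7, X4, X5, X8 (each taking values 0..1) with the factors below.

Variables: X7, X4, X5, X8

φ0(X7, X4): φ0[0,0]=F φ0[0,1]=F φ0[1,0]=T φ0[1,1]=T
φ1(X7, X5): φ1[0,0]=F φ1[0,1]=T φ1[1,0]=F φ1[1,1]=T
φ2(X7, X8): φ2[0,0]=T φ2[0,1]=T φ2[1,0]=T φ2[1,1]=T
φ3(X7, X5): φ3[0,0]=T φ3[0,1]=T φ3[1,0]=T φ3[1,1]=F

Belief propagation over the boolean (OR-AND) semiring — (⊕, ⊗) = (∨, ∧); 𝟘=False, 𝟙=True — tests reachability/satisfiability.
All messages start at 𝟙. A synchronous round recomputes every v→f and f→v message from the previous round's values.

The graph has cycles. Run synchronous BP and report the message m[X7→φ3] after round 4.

message @ round 4 = [F, T]

init: all messages = 𝟙 over 2 values
r1 m[φ0→X7] = [F, T]
r1 m[φ0→X4] = [T, T]
r1 m[φ1→X7] = [T, T]
r1 m[φ1→X5] = [F, T]
r1 m[φ2→X7] = [T, T]
r1 m[φ2→X8] = [T, T]
r1 m[φ3→X7] = [T, T]
r1 m[φ3→X5] = [T, T]
r1 m[X7→φ0] = [T, T]
r1 m[X7→φ1] = [T, T]
r1 m[X7→φ2] = [T, T]
r1 m[X7→φ3] = [T, T]
r1 m[X4→φ0] = [T, T]
r1 m[X5→φ1] = [T, T]
r1 m[X5→φ3] = [T, T]
r1 m[X8→φ2] = [T, T]
r2 m[φ0→X7] = [F, T]
r2 m[φ0→X4] = [T, T]
r2 m[φ1→X7] = [T, T]
r2 m[φ1→X5] = [F, T]
r2 m[φ2→X7] = [T, T]
r2 m[φ2→X8] = [T, T]
r2 m[φ3→X7] = [T, T]
r2 m[φ3→X5] = [T, T]
r2 m[X7→φ0] = [T, T]
r2 m[X7→φ1] = [F, T]
r2 m[X7→φ2] = [F, T]
r2 m[X7→φ3] = [F, T]
r2 m[X4→φ0] = [T, T]
r2 m[X5→φ1] = [T, T]
r2 m[X5→φ3] = [F, T]
r2 m[X8→φ2] = [T, T]
r3 m[φ0→X7] = [F, T]
r3 m[φ0→X4] = [T, T]
r3 m[φ1→X7] = [T, T]
r3 m[φ1→X5] = [F, T]
r3 m[φ2→X7] = [T, T]
r3 m[φ2→X8] = [T, T]
r3 m[φ3→X7] = [T, F]
r3 m[φ3→X5] = [T, F]
r3 m[X7→φ0] = [T, T]
r3 m[X7→φ1] = [F, T]
r3 m[X7→φ2] = [F, T]
r3 m[X7→φ3] = [F, T]
r3 m[X4→φ0] = [T, T]
r3 m[X5→φ1] = [T, T]
r3 m[X5→φ3] = [F, T]
r3 m[X8→φ2] = [T, T]
r4 m[φ0→X7] = [F, T]
r4 m[φ0→X4] = [T, T]
r4 m[φ1→X7] = [T, T]
r4 m[φ1→X5] = [F, T]
r4 m[φ2→X7] = [T, T]
r4 m[φ2→X8] = [T, T]
r4 m[φ3→X7] = [T, F]
r4 m[φ3→X5] = [T, F]
r4 m[X7→φ0] = [T, F]
r4 m[X7→φ1] = [F, F]
r4 m[X7→φ2] = [F, F]
r4 m[X7→φ3] = [F, T]
r4 m[X4→φ0] = [T, T]
r4 m[X5→φ1] = [T, F]
r4 m[X5→φ3] = [F, T]
r4 m[X8→φ2] = [T, T]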